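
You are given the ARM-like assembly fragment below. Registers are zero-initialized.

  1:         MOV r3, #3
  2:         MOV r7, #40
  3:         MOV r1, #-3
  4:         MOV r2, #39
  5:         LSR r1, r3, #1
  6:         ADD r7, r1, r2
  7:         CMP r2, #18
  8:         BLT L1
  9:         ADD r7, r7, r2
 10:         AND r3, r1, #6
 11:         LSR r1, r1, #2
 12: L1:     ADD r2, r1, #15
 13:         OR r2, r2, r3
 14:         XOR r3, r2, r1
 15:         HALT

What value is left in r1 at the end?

0

after MOV r3, #3: r3=3
after MOV r7, #40: r7=40
after MOV r1, #-3: r1=-3
after MOV r2, #39: r2=39
after LSR r1, r3, #1: r1=3>>1=1
after ADD r7, r1, r2: r7=1+39=40
CMP r2, #18  (cmp 39,18)
BLT L1: not taken
after ADD r7, r7, r2: r7=40+39=79
after AND r3, r1, #6: r3=1&6=0
after LSR r1, r1, #2: r1=1>>2=0
after ADD r2, r1, #15: r2=0+15=15
after OR r2, r2, r3: r2=15|0=15
after XOR r3, r2, r1: r3=15^0=15
halt.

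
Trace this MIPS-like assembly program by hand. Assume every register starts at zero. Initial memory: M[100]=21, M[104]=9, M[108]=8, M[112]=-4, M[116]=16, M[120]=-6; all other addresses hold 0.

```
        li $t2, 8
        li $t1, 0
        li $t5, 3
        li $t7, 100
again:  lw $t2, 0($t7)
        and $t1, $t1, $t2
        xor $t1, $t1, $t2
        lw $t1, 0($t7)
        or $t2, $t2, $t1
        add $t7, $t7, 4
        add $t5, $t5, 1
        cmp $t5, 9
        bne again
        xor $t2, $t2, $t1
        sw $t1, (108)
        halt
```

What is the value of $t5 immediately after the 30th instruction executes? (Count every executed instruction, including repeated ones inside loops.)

after li $t2, 8: $t2=8
after li $t1, 0: $t1=0
after li $t5, 3: $t5=3
after li $t7, 100: $t7=100
after lw $t2, 0($t7): $t2=M[100]=21
after and $t1, $t1, $t2: $t1=0&21=0
after xor $t1, $t1, $t2: $t1=0^21=21
after lw $t1, 0($t7): $t1=M[100]=21
after or $t2, $t2, $t1: $t2=21|21=21
after add $t7, $t7, 4: $t7=100+4=104
after add $t5, $t5, 1: $t5=3+1=4
cmp $t5, 9  (cmp 4,9)
bne again: taken
after lw $t2, 0($t7): $t2=M[104]=9
after and $t1, $t1, $t2: $t1=21&9=1
after xor $t1, $t1, $t2: $t1=1^9=8
after lw $t1, 0($t7): $t1=M[104]=9
after or $t2, $t2, $t1: $t2=9|9=9
after add $t7, $t7, 4: $t7=104+4=108
after add $t5, $t5, 1: $t5=4+1=5
cmp $t5, 9  (cmp 5,9)
bne again: taken
after lw $t2, 0($t7): $t2=M[108]=8
after and $t1, $t1, $t2: $t1=9&8=8
after xor $t1, $t1, $t2: $t1=8^8=0
after lw $t1, 0($t7): $t1=M[108]=8
after or $t2, $t2, $t1: $t2=8|8=8
after add $t7, $t7, 4: $t7=108+4=112
after add $t5, $t5, 1: $t5=5+1=6
cmp $t5, 9  (cmp 6,9)
After step 30: $t5 = 6.

6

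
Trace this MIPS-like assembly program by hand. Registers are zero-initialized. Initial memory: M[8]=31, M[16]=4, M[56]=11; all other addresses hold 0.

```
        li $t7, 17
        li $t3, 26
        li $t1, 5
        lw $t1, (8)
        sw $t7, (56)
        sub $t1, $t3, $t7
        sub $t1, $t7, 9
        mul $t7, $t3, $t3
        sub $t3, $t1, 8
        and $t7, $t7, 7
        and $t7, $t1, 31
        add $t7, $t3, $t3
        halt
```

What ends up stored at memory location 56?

17

$t7=17
$t3=26
$t1=5
$t1=M[8]=31
sw $t7, (56) → M[56]=17
$t1=26-17=9
$t1=17-9=8
$t7=26*26=676
$t3=8-8=0
$t7=676&7=4
$t7=8&31=8
$t7=0+0=0
halt.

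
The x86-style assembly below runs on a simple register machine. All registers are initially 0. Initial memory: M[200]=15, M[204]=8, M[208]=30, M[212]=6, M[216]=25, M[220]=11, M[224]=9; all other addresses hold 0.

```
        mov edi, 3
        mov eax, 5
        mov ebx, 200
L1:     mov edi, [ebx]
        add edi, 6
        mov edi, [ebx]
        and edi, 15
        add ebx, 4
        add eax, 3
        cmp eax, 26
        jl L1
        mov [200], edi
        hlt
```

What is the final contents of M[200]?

9

edi=3
eax=5
ebx=200
edi=M[200]=15
edi=15+6=21
edi=M[200]=15
edi=15&15=15
ebx=200+4=204
eax=5+3=8
cmp eax, 26  (cmp 8,26)
jl L1: taken
edi=M[204]=8
edi=8+6=14
edi=M[204]=8
edi=8&15=8
ebx=204+4=208
eax=8+3=11
cmp eax, 26  (cmp 11,26)
jl L1: taken
edi=M[208]=30
edi=30+6=36
edi=M[208]=30
edi=30&15=14
ebx=208+4=212
eax=11+3=14
cmp eax, 26  (cmp 14,26)
jl L1: taken
edi=M[212]=6
edi=6+6=12
edi=M[212]=6
edi=6&15=6
ebx=212+4=216
eax=14+3=17
cmp eax, 26  (cmp 17,26)
jl L1: taken
edi=M[216]=25
edi=25+6=31
edi=M[216]=25
edi=25&15=9
ebx=216+4=220
eax=17+3=20
cmp eax, 26  (cmp 20,26)
jl L1: taken
edi=M[220]=11
edi=11+6=17
edi=M[220]=11
edi=11&15=11
ebx=220+4=224
eax=20+3=23
cmp eax, 26  (cmp 23,26)
jl L1: taken
edi=M[224]=9
edi=9+6=15
edi=M[224]=9
edi=9&15=9
ebx=224+4=228
eax=23+3=26
cmp eax, 26  (cmp 26,26)
jl L1: not taken
mov [200], edi → M[200]=9
halt.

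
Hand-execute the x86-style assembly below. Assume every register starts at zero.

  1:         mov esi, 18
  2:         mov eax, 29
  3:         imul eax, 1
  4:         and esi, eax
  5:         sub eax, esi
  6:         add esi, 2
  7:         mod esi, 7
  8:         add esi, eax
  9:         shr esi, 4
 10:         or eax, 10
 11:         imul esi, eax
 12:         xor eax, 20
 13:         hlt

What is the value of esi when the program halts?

15

esi=18
eax=29
eax=29*1=29
esi=18&29=16
eax=29-16=13
esi=16+2=18
esi=18%7=4
esi=4+13=17
esi=17>>4=1
eax=13|10=15
esi=1*15=15
eax=15^20=27
halt.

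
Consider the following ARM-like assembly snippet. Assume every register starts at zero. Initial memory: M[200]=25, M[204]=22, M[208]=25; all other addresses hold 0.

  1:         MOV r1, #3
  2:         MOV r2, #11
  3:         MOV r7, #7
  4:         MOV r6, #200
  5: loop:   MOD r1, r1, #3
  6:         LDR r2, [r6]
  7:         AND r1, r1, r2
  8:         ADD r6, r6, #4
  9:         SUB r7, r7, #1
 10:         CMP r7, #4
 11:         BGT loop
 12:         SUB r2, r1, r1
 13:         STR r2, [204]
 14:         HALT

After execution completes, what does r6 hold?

212

after MOV r1, #3: r1=3
after MOV r2, #11: r2=11
after MOV r7, #7: r7=7
after MOV r6, #200: r6=200
after MOD r1, r1, #3: r1=3%3=0
after LDR r2, [r6]: r2=M[200]=25
after AND r1, r1, r2: r1=0&25=0
after ADD r6, r6, #4: r6=200+4=204
after SUB r7, r7, #1: r7=7-1=6
CMP r7, #4  (cmp 6,4)
BGT loop: taken
after MOD r1, r1, #3: r1=0%3=0
after LDR r2, [r6]: r2=M[204]=22
after AND r1, r1, r2: r1=0&22=0
after ADD r6, r6, #4: r6=204+4=208
after SUB r7, r7, #1: r7=6-1=5
CMP r7, #4  (cmp 5,4)
BGT loop: taken
after MOD r1, r1, #3: r1=0%3=0
after LDR r2, [r6]: r2=M[208]=25
after AND r1, r1, r2: r1=0&25=0
after ADD r6, r6, #4: r6=208+4=212
after SUB r7, r7, #1: r7=5-1=4
CMP r7, #4  (cmp 4,4)
BGT loop: not taken
after SUB r2, r1, r1: r2=0-0=0
STR r2, [204] → M[204]=0
halt.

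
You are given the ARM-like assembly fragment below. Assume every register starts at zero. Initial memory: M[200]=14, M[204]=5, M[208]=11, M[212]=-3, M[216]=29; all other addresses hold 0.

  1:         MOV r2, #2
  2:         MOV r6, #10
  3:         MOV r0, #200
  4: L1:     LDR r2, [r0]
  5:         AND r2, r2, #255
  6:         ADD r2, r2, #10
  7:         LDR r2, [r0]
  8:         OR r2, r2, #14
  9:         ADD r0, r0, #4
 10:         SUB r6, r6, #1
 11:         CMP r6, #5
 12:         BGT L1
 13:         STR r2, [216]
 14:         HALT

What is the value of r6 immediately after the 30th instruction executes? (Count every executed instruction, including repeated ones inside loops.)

7

r2=2
r6=10
r0=200
r2=M[200]=14
r2=14&255=14
r2=14+10=24
r2=M[200]=14
r2=14|14=14
r0=200+4=204
r6=10-1=9
CMP r6, #5  (cmp 9,5)
BGT L1: taken
r2=M[204]=5
r2=5&255=5
r2=5+10=15
r2=M[204]=5
r2=5|14=15
r0=204+4=208
r6=9-1=8
CMP r6, #5  (cmp 8,5)
BGT L1: taken
r2=M[208]=11
r2=11&255=11
r2=11+10=21
r2=M[208]=11
r2=11|14=15
r0=208+4=212
r6=8-1=7
CMP r6, #5  (cmp 7,5)
BGT L1: taken
After step 30: r6 = 7.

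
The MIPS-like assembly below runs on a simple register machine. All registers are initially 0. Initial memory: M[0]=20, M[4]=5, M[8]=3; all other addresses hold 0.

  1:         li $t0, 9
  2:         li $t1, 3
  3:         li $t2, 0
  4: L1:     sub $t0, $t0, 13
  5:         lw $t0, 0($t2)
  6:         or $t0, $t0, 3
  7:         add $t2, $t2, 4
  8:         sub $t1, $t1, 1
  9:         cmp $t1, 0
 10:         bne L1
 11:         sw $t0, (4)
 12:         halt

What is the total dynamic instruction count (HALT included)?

26

after li $t0, 9: $t0=9
after li $t1, 3: $t1=3
after li $t2, 0: $t2=0
after sub $t0, $t0, 13: $t0=9-13=-4
after lw $t0, 0($t2): $t0=M[0]=20
after or $t0, $t0, 3: $t0=20|3=23
after add $t2, $t2, 4: $t2=0+4=4
after sub $t1, $t1, 1: $t1=3-1=2
cmp $t1, 0  (cmp 2,0)
bne L1: taken
after sub $t0, $t0, 13: $t0=23-13=10
after lw $t0, 0($t2): $t0=M[4]=5
after or $t0, $t0, 3: $t0=5|3=7
after add $t2, $t2, 4: $t2=4+4=8
after sub $t1, $t1, 1: $t1=2-1=1
cmp $t1, 0  (cmp 1,0)
bne L1: taken
after sub $t0, $t0, 13: $t0=7-13=-6
after lw $t0, 0($t2): $t0=M[8]=3
after or $t0, $t0, 3: $t0=3|3=3
after add $t2, $t2, 4: $t2=8+4=12
after sub $t1, $t1, 1: $t1=1-1=0
cmp $t1, 0  (cmp 0,0)
bne L1: not taken
sw $t0, (4) → M[4]=3
halt.
Total executed instructions: 26.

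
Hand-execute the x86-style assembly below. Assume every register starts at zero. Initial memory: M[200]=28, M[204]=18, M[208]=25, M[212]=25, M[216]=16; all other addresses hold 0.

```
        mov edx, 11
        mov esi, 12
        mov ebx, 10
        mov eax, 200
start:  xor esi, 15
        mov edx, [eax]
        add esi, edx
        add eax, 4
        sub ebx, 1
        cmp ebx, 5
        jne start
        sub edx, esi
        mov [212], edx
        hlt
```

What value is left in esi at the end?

125

edx=11
esi=12
ebx=10
eax=200
esi=12^15=3
edx=M[200]=28
esi=3+28=31
eax=200+4=204
ebx=10-1=9
cmp ebx, 5  (cmp 9,5)
jne start: taken
esi=31^15=16
edx=M[204]=18
esi=16+18=34
eax=204+4=208
ebx=9-1=8
cmp ebx, 5  (cmp 8,5)
jne start: taken
esi=34^15=45
edx=M[208]=25
esi=45+25=70
eax=208+4=212
ebx=8-1=7
cmp ebx, 5  (cmp 7,5)
jne start: taken
esi=70^15=73
edx=M[212]=25
esi=73+25=98
eax=212+4=216
ebx=7-1=6
cmp ebx, 5  (cmp 6,5)
jne start: taken
esi=98^15=109
edx=M[216]=16
esi=109+16=125
eax=216+4=220
ebx=6-1=5
cmp ebx, 5  (cmp 5,5)
jne start: not taken
edx=16-125=-109
mov [212], edx → M[212]=-109
halt.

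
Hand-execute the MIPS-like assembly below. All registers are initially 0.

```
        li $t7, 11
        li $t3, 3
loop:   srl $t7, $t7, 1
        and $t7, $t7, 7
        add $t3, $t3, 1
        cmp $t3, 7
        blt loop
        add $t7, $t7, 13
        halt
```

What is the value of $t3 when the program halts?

7

li $t7, 11 → $t7=11
li $t3, 3 → $t3=3
srl $t7, $t7, 1 → $t7=11>>1=5
and $t7, $t7, 7 → $t7=5&7=5
add $t3, $t3, 1 → $t3=3+1=4
cmp $t3, 7  (cmp 4,7)
blt loop: taken
srl $t7, $t7, 1 → $t7=5>>1=2
and $t7, $t7, 7 → $t7=2&7=2
add $t3, $t3, 1 → $t3=4+1=5
cmp $t3, 7  (cmp 5,7)
blt loop: taken
srl $t7, $t7, 1 → $t7=2>>1=1
and $t7, $t7, 7 → $t7=1&7=1
add $t3, $t3, 1 → $t3=5+1=6
cmp $t3, 7  (cmp 6,7)
blt loop: taken
srl $t7, $t7, 1 → $t7=1>>1=0
and $t7, $t7, 7 → $t7=0&7=0
add $t3, $t3, 1 → $t3=6+1=7
cmp $t3, 7  (cmp 7,7)
blt loop: not taken
add $t7, $t7, 13 → $t7=0+13=13
halt.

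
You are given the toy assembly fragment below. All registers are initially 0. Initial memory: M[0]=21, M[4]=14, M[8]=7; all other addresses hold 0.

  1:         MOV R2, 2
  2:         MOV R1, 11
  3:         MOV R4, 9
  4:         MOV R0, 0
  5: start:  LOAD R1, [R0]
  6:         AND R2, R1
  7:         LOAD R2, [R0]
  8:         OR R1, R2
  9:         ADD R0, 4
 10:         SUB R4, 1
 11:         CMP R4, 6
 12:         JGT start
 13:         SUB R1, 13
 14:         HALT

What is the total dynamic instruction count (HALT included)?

after MOV R2, 2: R2=2
after MOV R1, 11: R1=11
after MOV R4, 9: R4=9
after MOV R0, 0: R0=0
after LOAD R1, [R0]: R1=M[0]=21
after AND R2, R1: R2=2&21=0
after LOAD R2, [R0]: R2=M[0]=21
after OR R1, R2: R1=21|21=21
after ADD R0, 4: R0=0+4=4
after SUB R4, 1: R4=9-1=8
CMP R4, 6  (cmp 8,6)
JGT start: taken
after LOAD R1, [R0]: R1=M[4]=14
after AND R2, R1: R2=21&14=4
after LOAD R2, [R0]: R2=M[4]=14
after OR R1, R2: R1=14|14=14
after ADD R0, 4: R0=4+4=8
after SUB R4, 1: R4=8-1=7
CMP R4, 6  (cmp 7,6)
JGT start: taken
after LOAD R1, [R0]: R1=M[8]=7
after AND R2, R1: R2=14&7=6
after LOAD R2, [R0]: R2=M[8]=7
after OR R1, R2: R1=7|7=7
after ADD R0, 4: R0=8+4=12
after SUB R4, 1: R4=7-1=6
CMP R4, 6  (cmp 6,6)
JGT start: not taken
after SUB R1, 13: R1=7-13=-6
halt.
Total executed instructions: 30.

30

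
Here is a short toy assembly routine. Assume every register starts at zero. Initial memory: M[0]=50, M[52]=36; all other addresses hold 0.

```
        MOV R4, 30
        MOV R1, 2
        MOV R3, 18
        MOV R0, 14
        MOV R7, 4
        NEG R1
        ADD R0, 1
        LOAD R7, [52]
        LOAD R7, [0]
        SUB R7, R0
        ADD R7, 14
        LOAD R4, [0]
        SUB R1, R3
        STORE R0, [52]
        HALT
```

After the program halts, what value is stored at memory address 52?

15

R4=30
R1=2
R3=18
R0=14
R7=4
R1=-(2)=-2
R0=14+1=15
R7=M[52]=36
R7=M[0]=50
R7=50-15=35
R7=35+14=49
R4=M[0]=50
R1=(-2)-18=-20
STORE R0, [52] → M[52]=15
halt.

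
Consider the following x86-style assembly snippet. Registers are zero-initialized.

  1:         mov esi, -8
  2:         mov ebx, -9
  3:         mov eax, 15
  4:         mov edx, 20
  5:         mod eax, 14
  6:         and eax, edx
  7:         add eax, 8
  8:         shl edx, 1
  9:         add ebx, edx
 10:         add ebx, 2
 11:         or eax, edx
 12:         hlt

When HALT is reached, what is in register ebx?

33

after mov esi, -8: esi=-8
after mov ebx, -9: ebx=-9
after mov eax, 15: eax=15
after mov edx, 20: edx=20
after mod eax, 14: eax=15%14=1
after and eax, edx: eax=1&20=0
after add eax, 8: eax=0+8=8
after shl edx, 1: edx=20<<1=40
after add ebx, edx: ebx=(-9)+40=31
after add ebx, 2: ebx=31+2=33
after or eax, edx: eax=8|40=40
halt.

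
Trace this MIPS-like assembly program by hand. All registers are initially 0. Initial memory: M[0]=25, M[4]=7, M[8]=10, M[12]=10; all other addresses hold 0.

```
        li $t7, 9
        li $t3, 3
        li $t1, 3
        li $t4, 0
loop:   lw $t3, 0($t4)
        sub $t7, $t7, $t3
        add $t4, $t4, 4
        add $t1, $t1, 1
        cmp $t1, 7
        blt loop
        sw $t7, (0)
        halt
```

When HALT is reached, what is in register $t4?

16

li $t7, 9 → $t7=9
li $t3, 3 → $t3=3
li $t1, 3 → $t1=3
li $t4, 0 → $t4=0
lw $t3, 0($t4) → $t3=M[0]=25
sub $t7, $t7, $t3 → $t7=9-25=-16
add $t4, $t4, 4 → $t4=0+4=4
add $t1, $t1, 1 → $t1=3+1=4
cmp $t1, 7  (cmp 4,7)
blt loop: taken
lw $t3, 0($t4) → $t3=M[4]=7
sub $t7, $t7, $t3 → $t7=(-16)-7=-23
add $t4, $t4, 4 → $t4=4+4=8
add $t1, $t1, 1 → $t1=4+1=5
cmp $t1, 7  (cmp 5,7)
blt loop: taken
lw $t3, 0($t4) → $t3=M[8]=10
sub $t7, $t7, $t3 → $t7=(-23)-10=-33
add $t4, $t4, 4 → $t4=8+4=12
add $t1, $t1, 1 → $t1=5+1=6
cmp $t1, 7  (cmp 6,7)
blt loop: taken
lw $t3, 0($t4) → $t3=M[12]=10
sub $t7, $t7, $t3 → $t7=(-33)-10=-43
add $t4, $t4, 4 → $t4=12+4=16
add $t1, $t1, 1 → $t1=6+1=7
cmp $t1, 7  (cmp 7,7)
blt loop: not taken
sw $t7, (0) → M[0]=-43
halt.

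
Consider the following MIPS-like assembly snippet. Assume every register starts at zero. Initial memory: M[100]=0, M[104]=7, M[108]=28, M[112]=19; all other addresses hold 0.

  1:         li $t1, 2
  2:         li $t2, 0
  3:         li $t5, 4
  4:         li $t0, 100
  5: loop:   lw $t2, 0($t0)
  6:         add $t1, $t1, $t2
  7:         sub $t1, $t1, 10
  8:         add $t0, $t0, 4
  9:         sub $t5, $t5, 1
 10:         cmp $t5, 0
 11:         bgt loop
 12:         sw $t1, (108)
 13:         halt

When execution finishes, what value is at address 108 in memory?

16

li $t1, 2 → $t1=2
li $t2, 0 → $t2=0
li $t5, 4 → $t5=4
li $t0, 100 → $t0=100
lw $t2, 0($t0) → $t2=M[100]=0
add $t1, $t1, $t2 → $t1=2+0=2
sub $t1, $t1, 10 → $t1=2-10=-8
add $t0, $t0, 4 → $t0=100+4=104
sub $t5, $t5, 1 → $t5=4-1=3
cmp $t5, 0  (cmp 3,0)
bgt loop: taken
lw $t2, 0($t0) → $t2=M[104]=7
add $t1, $t1, $t2 → $t1=(-8)+7=-1
sub $t1, $t1, 10 → $t1=(-1)-10=-11
add $t0, $t0, 4 → $t0=104+4=108
sub $t5, $t5, 1 → $t5=3-1=2
cmp $t5, 0  (cmp 2,0)
bgt loop: taken
lw $t2, 0($t0) → $t2=M[108]=28
add $t1, $t1, $t2 → $t1=(-11)+28=17
sub $t1, $t1, 10 → $t1=17-10=7
add $t0, $t0, 4 → $t0=108+4=112
sub $t5, $t5, 1 → $t5=2-1=1
cmp $t5, 0  (cmp 1,0)
bgt loop: taken
lw $t2, 0($t0) → $t2=M[112]=19
add $t1, $t1, $t2 → $t1=7+19=26
sub $t1, $t1, 10 → $t1=26-10=16
add $t0, $t0, 4 → $t0=112+4=116
sub $t5, $t5, 1 → $t5=1-1=0
cmp $t5, 0  (cmp 0,0)
bgt loop: not taken
sw $t1, (108) → M[108]=16
halt.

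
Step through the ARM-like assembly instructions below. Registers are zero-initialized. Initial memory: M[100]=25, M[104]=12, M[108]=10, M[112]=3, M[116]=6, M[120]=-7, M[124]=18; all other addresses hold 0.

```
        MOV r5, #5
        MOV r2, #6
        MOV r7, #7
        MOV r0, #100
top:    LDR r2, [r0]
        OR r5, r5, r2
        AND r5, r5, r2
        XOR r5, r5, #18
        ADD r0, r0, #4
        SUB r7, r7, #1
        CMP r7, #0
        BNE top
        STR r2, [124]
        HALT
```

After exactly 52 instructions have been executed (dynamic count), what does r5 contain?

-21

after MOV r5, #5: r5=5
after MOV r2, #6: r2=6
after MOV r7, #7: r7=7
after MOV r0, #100: r0=100
after LDR r2, [r0]: r2=M[100]=25
after OR r5, r5, r2: r5=5|25=29
after AND r5, r5, r2: r5=29&25=25
after XOR r5, r5, #18: r5=25^18=11
after ADD r0, r0, #4: r0=100+4=104
after SUB r7, r7, #1: r7=7-1=6
CMP r7, #0  (cmp 6,0)
BNE top: taken
after LDR r2, [r0]: r2=M[104]=12
after OR r5, r5, r2: r5=11|12=15
after AND r5, r5, r2: r5=15&12=12
after XOR r5, r5, #18: r5=12^18=30
after ADD r0, r0, #4: r0=104+4=108
after SUB r7, r7, #1: r7=6-1=5
CMP r7, #0  (cmp 5,0)
BNE top: taken
after LDR r2, [r0]: r2=M[108]=10
after OR r5, r5, r2: r5=30|10=30
after AND r5, r5, r2: r5=30&10=10
after XOR r5, r5, #18: r5=10^18=24
after ADD r0, r0, #4: r0=108+4=112
after SUB r7, r7, #1: r7=5-1=4
CMP r7, #0  (cmp 4,0)
BNE top: taken
after LDR r2, [r0]: r2=M[112]=3
after OR r5, r5, r2: r5=24|3=27
after AND r5, r5, r2: r5=27&3=3
after XOR r5, r5, #18: r5=3^18=17
after ADD r0, r0, #4: r0=112+4=116
after SUB r7, r7, #1: r7=4-1=3
CMP r7, #0  (cmp 3,0)
BNE top: taken
after LDR r2, [r0]: r2=M[116]=6
after OR r5, r5, r2: r5=17|6=23
after AND r5, r5, r2: r5=23&6=6
after XOR r5, r5, #18: r5=6^18=20
after ADD r0, r0, #4: r0=116+4=120
after SUB r7, r7, #1: r7=3-1=2
CMP r7, #0  (cmp 2,0)
BNE top: taken
after LDR r2, [r0]: r2=M[120]=-7
after OR r5, r5, r2: r5=20|(-7)=-3
after AND r5, r5, r2: r5=(-3)&(-7)=-7
after XOR r5, r5, #18: r5=(-7)^18=-21
after ADD r0, r0, #4: r0=120+4=124
after SUB r7, r7, #1: r7=2-1=1
CMP r7, #0  (cmp 1,0)
BNE top: taken
After step 52: r5 = -21.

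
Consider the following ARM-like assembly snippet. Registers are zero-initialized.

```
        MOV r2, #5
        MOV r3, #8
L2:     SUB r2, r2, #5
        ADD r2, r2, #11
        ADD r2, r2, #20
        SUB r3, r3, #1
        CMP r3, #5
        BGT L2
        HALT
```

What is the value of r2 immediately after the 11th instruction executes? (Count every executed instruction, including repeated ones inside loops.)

after MOV r2, #5: r2=5
after MOV r3, #8: r3=8
after SUB r2, r2, #5: r2=5-5=0
after ADD r2, r2, #11: r2=0+11=11
after ADD r2, r2, #20: r2=11+20=31
after SUB r3, r3, #1: r3=8-1=7
CMP r3, #5  (cmp 7,5)
BGT L2: taken
after SUB r2, r2, #5: r2=31-5=26
after ADD r2, r2, #11: r2=26+11=37
after ADD r2, r2, #20: r2=37+20=57
After step 11: r2 = 57.

57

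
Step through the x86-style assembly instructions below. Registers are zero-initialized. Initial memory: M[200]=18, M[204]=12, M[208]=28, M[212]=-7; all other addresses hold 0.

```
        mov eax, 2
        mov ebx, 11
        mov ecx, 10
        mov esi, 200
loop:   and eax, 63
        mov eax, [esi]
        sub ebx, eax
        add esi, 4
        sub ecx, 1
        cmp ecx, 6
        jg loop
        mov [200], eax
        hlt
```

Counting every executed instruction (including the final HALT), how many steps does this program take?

34

eax=2
ebx=11
ecx=10
esi=200
eax=2&63=2
eax=M[200]=18
ebx=11-18=-7
esi=200+4=204
ecx=10-1=9
cmp ecx, 6  (cmp 9,6)
jg loop: taken
eax=18&63=18
eax=M[204]=12
ebx=(-7)-12=-19
esi=204+4=208
ecx=9-1=8
cmp ecx, 6  (cmp 8,6)
jg loop: taken
eax=12&63=12
eax=M[208]=28
ebx=(-19)-28=-47
esi=208+4=212
ecx=8-1=7
cmp ecx, 6  (cmp 7,6)
jg loop: taken
eax=28&63=28
eax=M[212]=-7
ebx=(-47)-(-7)=-40
esi=212+4=216
ecx=7-1=6
cmp ecx, 6  (cmp 6,6)
jg loop: not taken
mov [200], eax → M[200]=-7
halt.
Total executed instructions: 34.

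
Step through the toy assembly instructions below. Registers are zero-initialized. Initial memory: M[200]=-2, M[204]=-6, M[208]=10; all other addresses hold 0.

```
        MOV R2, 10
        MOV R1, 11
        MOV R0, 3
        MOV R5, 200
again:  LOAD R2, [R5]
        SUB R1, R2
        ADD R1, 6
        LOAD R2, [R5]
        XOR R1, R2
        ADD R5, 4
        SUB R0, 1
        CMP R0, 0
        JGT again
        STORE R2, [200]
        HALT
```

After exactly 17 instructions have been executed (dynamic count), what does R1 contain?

-7

MOV R2, 10 → R2=10
MOV R1, 11 → R1=11
MOV R0, 3 → R0=3
MOV R5, 200 → R5=200
LOAD R2, [R5] → R2=M[200]=-2
SUB R1, R2 → R1=11-(-2)=13
ADD R1, 6 → R1=13+6=19
LOAD R2, [R5] → R2=M[200]=-2
XOR R1, R2 → R1=19^(-2)=-19
ADD R5, 4 → R5=200+4=204
SUB R0, 1 → R0=3-1=2
CMP R0, 0  (cmp 2,0)
JGT again: taken
LOAD R2, [R5] → R2=M[204]=-6
SUB R1, R2 → R1=(-19)-(-6)=-13
ADD R1, 6 → R1=(-13)+6=-7
LOAD R2, [R5] → R2=M[204]=-6
After step 17: R1 = -7.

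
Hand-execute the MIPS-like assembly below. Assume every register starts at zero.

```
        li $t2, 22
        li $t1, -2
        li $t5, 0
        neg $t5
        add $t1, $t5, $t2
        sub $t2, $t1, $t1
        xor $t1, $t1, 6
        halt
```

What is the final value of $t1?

li $t2, 22 → $t2=22
li $t1, -2 → $t1=-2
li $t5, 0 → $t5=0
neg $t5 → $t5=-(0)=0
add $t1, $t5, $t2 → $t1=0+22=22
sub $t2, $t1, $t1 → $t2=22-22=0
xor $t1, $t1, 6 → $t1=22^6=16
halt.

16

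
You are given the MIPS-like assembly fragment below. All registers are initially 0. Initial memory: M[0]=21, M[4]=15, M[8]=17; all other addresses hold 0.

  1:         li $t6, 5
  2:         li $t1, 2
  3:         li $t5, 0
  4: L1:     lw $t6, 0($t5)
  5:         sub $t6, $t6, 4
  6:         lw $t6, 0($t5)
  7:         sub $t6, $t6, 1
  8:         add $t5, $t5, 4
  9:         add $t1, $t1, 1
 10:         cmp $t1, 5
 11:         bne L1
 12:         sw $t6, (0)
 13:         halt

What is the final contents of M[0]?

16

after li $t6, 5: $t6=5
after li $t1, 2: $t1=2
after li $t5, 0: $t5=0
after lw $t6, 0($t5): $t6=M[0]=21
after sub $t6, $t6, 4: $t6=21-4=17
after lw $t6, 0($t5): $t6=M[0]=21
after sub $t6, $t6, 1: $t6=21-1=20
after add $t5, $t5, 4: $t5=0+4=4
after add $t1, $t1, 1: $t1=2+1=3
cmp $t1, 5  (cmp 3,5)
bne L1: taken
after lw $t6, 0($t5): $t6=M[4]=15
after sub $t6, $t6, 4: $t6=15-4=11
after lw $t6, 0($t5): $t6=M[4]=15
after sub $t6, $t6, 1: $t6=15-1=14
after add $t5, $t5, 4: $t5=4+4=8
after add $t1, $t1, 1: $t1=3+1=4
cmp $t1, 5  (cmp 4,5)
bne L1: taken
after lw $t6, 0($t5): $t6=M[8]=17
after sub $t6, $t6, 4: $t6=17-4=13
after lw $t6, 0($t5): $t6=M[8]=17
after sub $t6, $t6, 1: $t6=17-1=16
after add $t5, $t5, 4: $t5=8+4=12
after add $t1, $t1, 1: $t1=4+1=5
cmp $t1, 5  (cmp 5,5)
bne L1: not taken
sw $t6, (0) → M[0]=16
halt.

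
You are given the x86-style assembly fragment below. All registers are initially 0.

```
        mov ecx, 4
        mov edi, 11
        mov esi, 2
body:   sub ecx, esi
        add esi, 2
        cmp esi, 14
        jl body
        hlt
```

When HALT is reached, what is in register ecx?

after mov ecx, 4: ecx=4
after mov edi, 11: edi=11
after mov esi, 2: esi=2
after sub ecx, esi: ecx=4-2=2
after add esi, 2: esi=2+2=4
cmp esi, 14  (cmp 4,14)
jl body: taken
after sub ecx, esi: ecx=2-4=-2
after add esi, 2: esi=4+2=6
cmp esi, 14  (cmp 6,14)
jl body: taken
after sub ecx, esi: ecx=(-2)-6=-8
after add esi, 2: esi=6+2=8
cmp esi, 14  (cmp 8,14)
jl body: taken
after sub ecx, esi: ecx=(-8)-8=-16
after add esi, 2: esi=8+2=10
cmp esi, 14  (cmp 10,14)
jl body: taken
after sub ecx, esi: ecx=(-16)-10=-26
after add esi, 2: esi=10+2=12
cmp esi, 14  (cmp 12,14)
jl body: taken
after sub ecx, esi: ecx=(-26)-12=-38
after add esi, 2: esi=12+2=14
cmp esi, 14  (cmp 14,14)
jl body: not taken
halt.

-38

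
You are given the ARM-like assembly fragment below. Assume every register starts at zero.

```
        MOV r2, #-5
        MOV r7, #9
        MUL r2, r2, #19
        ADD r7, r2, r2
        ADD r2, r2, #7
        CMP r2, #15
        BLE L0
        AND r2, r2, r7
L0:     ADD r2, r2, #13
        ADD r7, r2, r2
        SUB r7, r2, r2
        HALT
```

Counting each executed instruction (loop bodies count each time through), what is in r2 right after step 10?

-75

MOV r2, #-5 → r2=-5
MOV r7, #9 → r7=9
MUL r2, r2, #19 → r2=(-5)*19=-95
ADD r7, r2, r2 → r7=(-95)+(-95)=-190
ADD r2, r2, #7 → r2=(-95)+7=-88
CMP r2, #15  (cmp -88,15)
BLE L0: taken
ADD r2, r2, #13 → r2=(-88)+13=-75
ADD r7, r2, r2 → r7=(-75)+(-75)=-150
SUB r7, r2, r2 → r7=(-75)-(-75)=0
After step 10: r2 = -75.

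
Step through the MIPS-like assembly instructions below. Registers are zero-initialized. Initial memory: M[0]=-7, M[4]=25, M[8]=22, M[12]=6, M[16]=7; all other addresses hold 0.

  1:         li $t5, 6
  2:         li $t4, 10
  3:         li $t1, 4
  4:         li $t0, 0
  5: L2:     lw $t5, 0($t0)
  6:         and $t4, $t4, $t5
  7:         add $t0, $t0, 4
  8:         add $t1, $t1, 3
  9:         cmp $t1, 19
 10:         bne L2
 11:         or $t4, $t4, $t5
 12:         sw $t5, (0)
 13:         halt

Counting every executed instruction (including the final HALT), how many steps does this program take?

37

li $t5, 6 → $t5=6
li $t4, 10 → $t4=10
li $t1, 4 → $t1=4
li $t0, 0 → $t0=0
lw $t5, 0($t0) → $t5=M[0]=-7
and $t4, $t4, $t5 → $t4=10&(-7)=8
add $t0, $t0, 4 → $t0=0+4=4
add $t1, $t1, 3 → $t1=4+3=7
cmp $t1, 19  (cmp 7,19)
bne L2: taken
lw $t5, 0($t0) → $t5=M[4]=25
and $t4, $t4, $t5 → $t4=8&25=8
add $t0, $t0, 4 → $t0=4+4=8
add $t1, $t1, 3 → $t1=7+3=10
cmp $t1, 19  (cmp 10,19)
bne L2: taken
lw $t5, 0($t0) → $t5=M[8]=22
and $t4, $t4, $t5 → $t4=8&22=0
add $t0, $t0, 4 → $t0=8+4=12
add $t1, $t1, 3 → $t1=10+3=13
cmp $t1, 19  (cmp 13,19)
bne L2: taken
lw $t5, 0($t0) → $t5=M[12]=6
and $t4, $t4, $t5 → $t4=0&6=0
add $t0, $t0, 4 → $t0=12+4=16
add $t1, $t1, 3 → $t1=13+3=16
cmp $t1, 19  (cmp 16,19)
bne L2: taken
lw $t5, 0($t0) → $t5=M[16]=7
and $t4, $t4, $t5 → $t4=0&7=0
add $t0, $t0, 4 → $t0=16+4=20
add $t1, $t1, 3 → $t1=16+3=19
cmp $t1, 19  (cmp 19,19)
bne L2: not taken
or $t4, $t4, $t5 → $t4=0|7=7
sw $t5, (0) → M[0]=7
halt.
Total executed instructions: 37.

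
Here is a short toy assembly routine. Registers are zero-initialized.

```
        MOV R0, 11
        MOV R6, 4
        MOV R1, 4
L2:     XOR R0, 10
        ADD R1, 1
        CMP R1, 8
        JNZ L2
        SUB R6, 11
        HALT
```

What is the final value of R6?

-7

after MOV R0, 11: R0=11
after MOV R6, 4: R6=4
after MOV R1, 4: R1=4
after XOR R0, 10: R0=11^10=1
after ADD R1, 1: R1=4+1=5
CMP R1, 8  (cmp 5,8)
JNZ L2: taken
after XOR R0, 10: R0=1^10=11
after ADD R1, 1: R1=5+1=6
CMP R1, 8  (cmp 6,8)
JNZ L2: taken
after XOR R0, 10: R0=11^10=1
after ADD R1, 1: R1=6+1=7
CMP R1, 8  (cmp 7,8)
JNZ L2: taken
after XOR R0, 10: R0=1^10=11
after ADD R1, 1: R1=7+1=8
CMP R1, 8  (cmp 8,8)
JNZ L2: not taken
after SUB R6, 11: R6=4-11=-7
halt.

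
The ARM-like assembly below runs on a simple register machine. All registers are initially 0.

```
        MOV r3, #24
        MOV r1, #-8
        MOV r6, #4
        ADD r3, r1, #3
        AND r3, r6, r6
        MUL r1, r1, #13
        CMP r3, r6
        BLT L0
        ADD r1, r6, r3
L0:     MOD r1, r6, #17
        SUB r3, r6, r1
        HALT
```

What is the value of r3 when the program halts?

r3=24
r1=-8
r6=4
r3=(-8)+3=-5
r3=4&4=4
r1=(-8)*13=-104
CMP r3, r6  (cmp 4,4)
BLT L0: not taken
r1=4+4=8
r1=4%17=4
r3=4-4=0
halt.

0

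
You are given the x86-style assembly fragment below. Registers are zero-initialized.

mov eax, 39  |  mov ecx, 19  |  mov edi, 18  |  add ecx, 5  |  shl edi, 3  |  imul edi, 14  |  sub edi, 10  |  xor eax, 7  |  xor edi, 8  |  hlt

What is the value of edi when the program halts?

after mov eax, 39: eax=39
after mov ecx, 19: ecx=19
after mov edi, 18: edi=18
after add ecx, 5: ecx=19+5=24
after shl edi, 3: edi=18<<3=144
after imul edi, 14: edi=144*14=2016
after sub edi, 10: edi=2016-10=2006
after xor eax, 7: eax=39^7=32
after xor edi, 8: edi=2006^8=2014
halt.

2014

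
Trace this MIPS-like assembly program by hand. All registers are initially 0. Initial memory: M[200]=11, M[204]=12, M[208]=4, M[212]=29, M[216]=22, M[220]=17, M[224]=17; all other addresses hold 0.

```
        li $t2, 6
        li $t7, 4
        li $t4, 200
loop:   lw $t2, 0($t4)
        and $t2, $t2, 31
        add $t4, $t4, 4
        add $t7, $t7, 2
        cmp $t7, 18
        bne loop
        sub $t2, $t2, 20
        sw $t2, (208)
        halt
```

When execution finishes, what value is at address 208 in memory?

-3

li $t2, 6 → $t2=6
li $t7, 4 → $t7=4
li $t4, 200 → $t4=200
lw $t2, 0($t4) → $t2=M[200]=11
and $t2, $t2, 31 → $t2=11&31=11
add $t4, $t4, 4 → $t4=200+4=204
add $t7, $t7, 2 → $t7=4+2=6
cmp $t7, 18  (cmp 6,18)
bne loop: taken
lw $t2, 0($t4) → $t2=M[204]=12
and $t2, $t2, 31 → $t2=12&31=12
add $t4, $t4, 4 → $t4=204+4=208
add $t7, $t7, 2 → $t7=6+2=8
cmp $t7, 18  (cmp 8,18)
bne loop: taken
lw $t2, 0($t4) → $t2=M[208]=4
and $t2, $t2, 31 → $t2=4&31=4
add $t4, $t4, 4 → $t4=208+4=212
add $t7, $t7, 2 → $t7=8+2=10
cmp $t7, 18  (cmp 10,18)
bne loop: taken
lw $t2, 0($t4) → $t2=M[212]=29
and $t2, $t2, 31 → $t2=29&31=29
add $t4, $t4, 4 → $t4=212+4=216
add $t7, $t7, 2 → $t7=10+2=12
cmp $t7, 18  (cmp 12,18)
bne loop: taken
lw $t2, 0($t4) → $t2=M[216]=22
and $t2, $t2, 31 → $t2=22&31=22
add $t4, $t4, 4 → $t4=216+4=220
add $t7, $t7, 2 → $t7=12+2=14
cmp $t7, 18  (cmp 14,18)
bne loop: taken
lw $t2, 0($t4) → $t2=M[220]=17
and $t2, $t2, 31 → $t2=17&31=17
add $t4, $t4, 4 → $t4=220+4=224
add $t7, $t7, 2 → $t7=14+2=16
cmp $t7, 18  (cmp 16,18)
bne loop: taken
lw $t2, 0($t4) → $t2=M[224]=17
and $t2, $t2, 31 → $t2=17&31=17
add $t4, $t4, 4 → $t4=224+4=228
add $t7, $t7, 2 → $t7=16+2=18
cmp $t7, 18  (cmp 18,18)
bne loop: not taken
sub $t2, $t2, 20 → $t2=17-20=-3
sw $t2, (208) → M[208]=-3
halt.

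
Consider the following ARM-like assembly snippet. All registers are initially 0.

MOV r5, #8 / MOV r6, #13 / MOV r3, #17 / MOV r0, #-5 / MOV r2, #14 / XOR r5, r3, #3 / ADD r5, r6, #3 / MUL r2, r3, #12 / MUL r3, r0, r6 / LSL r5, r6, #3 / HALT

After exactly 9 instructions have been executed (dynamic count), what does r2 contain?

204

MOV r5, #8 → r5=8
MOV r6, #13 → r6=13
MOV r3, #17 → r3=17
MOV r0, #-5 → r0=-5
MOV r2, #14 → r2=14
XOR r5, r3, #3 → r5=17^3=18
ADD r5, r6, #3 → r5=13+3=16
MUL r2, r3, #12 → r2=17*12=204
MUL r3, r0, r6 → r3=(-5)*13=-65
After step 9: r2 = 204.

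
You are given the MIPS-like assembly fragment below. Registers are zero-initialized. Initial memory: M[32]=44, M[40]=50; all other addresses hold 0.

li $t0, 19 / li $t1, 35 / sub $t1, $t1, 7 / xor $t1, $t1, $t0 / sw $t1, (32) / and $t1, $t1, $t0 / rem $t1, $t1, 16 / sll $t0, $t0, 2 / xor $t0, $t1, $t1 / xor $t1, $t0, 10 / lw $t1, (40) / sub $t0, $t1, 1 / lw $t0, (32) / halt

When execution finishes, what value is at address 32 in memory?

15

after li $t0, 19: $t0=19
after li $t1, 35: $t1=35
after sub $t1, $t1, 7: $t1=35-7=28
after xor $t1, $t1, $t0: $t1=28^19=15
sw $t1, (32) → M[32]=15
after and $t1, $t1, $t0: $t1=15&19=3
after rem $t1, $t1, 16: $t1=3%16=3
after sll $t0, $t0, 2: $t0=19<<2=76
after xor $t0, $t1, $t1: $t0=3^3=0
after xor $t1, $t0, 10: $t1=0^10=10
after lw $t1, (40): $t1=M[40]=50
after sub $t0, $t1, 1: $t0=50-1=49
after lw $t0, (32): $t0=M[32]=15
halt.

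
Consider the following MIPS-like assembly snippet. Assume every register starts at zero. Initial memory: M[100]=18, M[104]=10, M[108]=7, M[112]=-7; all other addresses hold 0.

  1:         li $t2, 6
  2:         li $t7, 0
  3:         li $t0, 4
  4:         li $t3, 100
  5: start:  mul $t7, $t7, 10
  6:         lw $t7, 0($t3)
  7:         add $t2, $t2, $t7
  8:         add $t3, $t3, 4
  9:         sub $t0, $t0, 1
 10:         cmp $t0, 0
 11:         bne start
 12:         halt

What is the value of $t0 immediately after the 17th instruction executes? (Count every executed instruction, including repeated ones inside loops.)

after li $t2, 6: $t2=6
after li $t7, 0: $t7=0
after li $t0, 4: $t0=4
after li $t3, 100: $t3=100
after mul $t7, $t7, 10: $t7=0*10=0
after lw $t7, 0($t3): $t7=M[100]=18
after add $t2, $t2, $t7: $t2=6+18=24
after add $t3, $t3, 4: $t3=100+4=104
after sub $t0, $t0, 1: $t0=4-1=3
cmp $t0, 0  (cmp 3,0)
bne start: taken
after mul $t7, $t7, 10: $t7=18*10=180
after lw $t7, 0($t3): $t7=M[104]=10
after add $t2, $t2, $t7: $t2=24+10=34
after add $t3, $t3, 4: $t3=104+4=108
after sub $t0, $t0, 1: $t0=3-1=2
cmp $t0, 0  (cmp 2,0)
After step 17: $t0 = 2.

2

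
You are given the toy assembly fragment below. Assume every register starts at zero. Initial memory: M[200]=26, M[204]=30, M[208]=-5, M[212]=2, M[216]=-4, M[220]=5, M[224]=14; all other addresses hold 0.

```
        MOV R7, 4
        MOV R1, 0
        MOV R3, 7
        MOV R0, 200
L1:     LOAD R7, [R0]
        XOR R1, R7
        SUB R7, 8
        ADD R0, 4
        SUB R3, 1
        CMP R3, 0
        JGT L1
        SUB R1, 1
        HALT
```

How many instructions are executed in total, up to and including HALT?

55

after MOV R7, 4: R7=4
after MOV R1, 0: R1=0
after MOV R3, 7: R3=7
after MOV R0, 200: R0=200
after LOAD R7, [R0]: R7=M[200]=26
after XOR R1, R7: R1=0^26=26
after SUB R7, 8: R7=26-8=18
after ADD R0, 4: R0=200+4=204
after SUB R3, 1: R3=7-1=6
CMP R3, 0  (cmp 6,0)
JGT L1: taken
after LOAD R7, [R0]: R7=M[204]=30
after XOR R1, R7: R1=26^30=4
after SUB R7, 8: R7=30-8=22
after ADD R0, 4: R0=204+4=208
after SUB R3, 1: R3=6-1=5
CMP R3, 0  (cmp 5,0)
JGT L1: taken
after LOAD R7, [R0]: R7=M[208]=-5
after XOR R1, R7: R1=4^(-5)=-1
after SUB R7, 8: R7=(-5)-8=-13
after ADD R0, 4: R0=208+4=212
after SUB R3, 1: R3=5-1=4
CMP R3, 0  (cmp 4,0)
JGT L1: taken
after LOAD R7, [R0]: R7=M[212]=2
after XOR R1, R7: R1=(-1)^2=-3
after SUB R7, 8: R7=2-8=-6
after ADD R0, 4: R0=212+4=216
after SUB R3, 1: R3=4-1=3
CMP R3, 0  (cmp 3,0)
JGT L1: taken
after LOAD R7, [R0]: R7=M[216]=-4
after XOR R1, R7: R1=(-3)^(-4)=1
after SUB R7, 8: R7=(-4)-8=-12
after ADD R0, 4: R0=216+4=220
after SUB R3, 1: R3=3-1=2
CMP R3, 0  (cmp 2,0)
JGT L1: taken
after LOAD R7, [R0]: R7=M[220]=5
after XOR R1, R7: R1=1^5=4
after SUB R7, 8: R7=5-8=-3
after ADD R0, 4: R0=220+4=224
after SUB R3, 1: R3=2-1=1
CMP R3, 0  (cmp 1,0)
JGT L1: taken
after LOAD R7, [R0]: R7=M[224]=14
after XOR R1, R7: R1=4^14=10
after SUB R7, 8: R7=14-8=6
after ADD R0, 4: R0=224+4=228
after SUB R3, 1: R3=1-1=0
CMP R3, 0  (cmp 0,0)
JGT L1: not taken
after SUB R1, 1: R1=10-1=9
halt.
Total executed instructions: 55.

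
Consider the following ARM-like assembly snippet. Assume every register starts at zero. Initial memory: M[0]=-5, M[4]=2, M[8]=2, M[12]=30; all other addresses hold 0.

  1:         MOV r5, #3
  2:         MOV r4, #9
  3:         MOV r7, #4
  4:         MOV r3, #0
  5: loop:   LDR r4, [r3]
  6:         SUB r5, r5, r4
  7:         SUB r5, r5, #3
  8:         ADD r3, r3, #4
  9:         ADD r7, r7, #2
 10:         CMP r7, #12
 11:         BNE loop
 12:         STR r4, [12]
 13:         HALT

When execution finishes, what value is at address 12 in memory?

30

after MOV r5, #3: r5=3
after MOV r4, #9: r4=9
after MOV r7, #4: r7=4
after MOV r3, #0: r3=0
after LDR r4, [r3]: r4=M[0]=-5
after SUB r5, r5, r4: r5=3-(-5)=8
after SUB r5, r5, #3: r5=8-3=5
after ADD r3, r3, #4: r3=0+4=4
after ADD r7, r7, #2: r7=4+2=6
CMP r7, #12  (cmp 6,12)
BNE loop: taken
after LDR r4, [r3]: r4=M[4]=2
after SUB r5, r5, r4: r5=5-2=3
after SUB r5, r5, #3: r5=3-3=0
after ADD r3, r3, #4: r3=4+4=8
after ADD r7, r7, #2: r7=6+2=8
CMP r7, #12  (cmp 8,12)
BNE loop: taken
after LDR r4, [r3]: r4=M[8]=2
after SUB r5, r5, r4: r5=0-2=-2
after SUB r5, r5, #3: r5=(-2)-3=-5
after ADD r3, r3, #4: r3=8+4=12
after ADD r7, r7, #2: r7=8+2=10
CMP r7, #12  (cmp 10,12)
BNE loop: taken
after LDR r4, [r3]: r4=M[12]=30
after SUB r5, r5, r4: r5=(-5)-30=-35
after SUB r5, r5, #3: r5=(-35)-3=-38
after ADD r3, r3, #4: r3=12+4=16
after ADD r7, r7, #2: r7=10+2=12
CMP r7, #12  (cmp 12,12)
BNE loop: not taken
STR r4, [12] → M[12]=30
halt.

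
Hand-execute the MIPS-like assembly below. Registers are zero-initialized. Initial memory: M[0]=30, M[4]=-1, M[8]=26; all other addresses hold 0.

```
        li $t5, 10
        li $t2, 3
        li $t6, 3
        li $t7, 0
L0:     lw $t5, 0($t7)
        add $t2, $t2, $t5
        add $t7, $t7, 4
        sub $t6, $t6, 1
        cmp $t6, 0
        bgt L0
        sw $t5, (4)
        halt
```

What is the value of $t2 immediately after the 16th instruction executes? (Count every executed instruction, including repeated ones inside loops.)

32

after li $t5, 10: $t5=10
after li $t2, 3: $t2=3
after li $t6, 3: $t6=3
after li $t7, 0: $t7=0
after lw $t5, 0($t7): $t5=M[0]=30
after add $t2, $t2, $t5: $t2=3+30=33
after add $t7, $t7, 4: $t7=0+4=4
after sub $t6, $t6, 1: $t6=3-1=2
cmp $t6, 0  (cmp 2,0)
bgt L0: taken
after lw $t5, 0($t7): $t5=M[4]=-1
after add $t2, $t2, $t5: $t2=33+(-1)=32
after add $t7, $t7, 4: $t7=4+4=8
after sub $t6, $t6, 1: $t6=2-1=1
cmp $t6, 0  (cmp 1,0)
bgt L0: taken
After step 16: $t2 = 32.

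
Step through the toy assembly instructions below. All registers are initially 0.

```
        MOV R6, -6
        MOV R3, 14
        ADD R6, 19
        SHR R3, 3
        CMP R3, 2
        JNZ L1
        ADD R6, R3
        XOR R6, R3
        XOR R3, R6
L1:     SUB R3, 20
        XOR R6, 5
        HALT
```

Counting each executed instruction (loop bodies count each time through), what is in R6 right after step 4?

MOV R6, -6 → R6=-6
MOV R3, 14 → R3=14
ADD R6, 19 → R6=(-6)+19=13
SHR R3, 3 → R3=14>>3=1
After step 4: R6 = 13.

13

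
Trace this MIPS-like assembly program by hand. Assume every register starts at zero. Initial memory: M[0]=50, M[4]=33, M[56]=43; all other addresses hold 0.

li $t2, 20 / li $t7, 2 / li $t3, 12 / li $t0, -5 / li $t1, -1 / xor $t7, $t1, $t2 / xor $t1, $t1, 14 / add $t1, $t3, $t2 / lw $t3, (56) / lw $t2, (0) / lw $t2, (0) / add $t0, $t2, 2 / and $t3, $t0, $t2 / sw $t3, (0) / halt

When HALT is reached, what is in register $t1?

$t2=20
$t7=2
$t3=12
$t0=-5
$t1=-1
$t7=(-1)^20=-21
$t1=(-1)^14=-15
$t1=12+20=32
$t3=M[56]=43
$t2=M[0]=50
$t2=M[0]=50
$t0=50+2=52
$t3=52&50=48
sw $t3, (0) → M[0]=48
halt.

32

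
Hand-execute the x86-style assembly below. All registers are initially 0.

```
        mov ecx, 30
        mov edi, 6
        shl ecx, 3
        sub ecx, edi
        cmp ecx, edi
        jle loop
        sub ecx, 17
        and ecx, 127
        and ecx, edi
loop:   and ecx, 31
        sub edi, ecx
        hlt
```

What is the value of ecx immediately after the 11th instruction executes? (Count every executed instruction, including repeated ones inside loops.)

after mov ecx, 30: ecx=30
after mov edi, 6: edi=6
after shl ecx, 3: ecx=30<<3=240
after sub ecx, edi: ecx=240-6=234
cmp ecx, edi  (cmp 234,6)
jle loop: not taken
after sub ecx, 17: ecx=234-17=217
after and ecx, 127: ecx=217&127=89
after and ecx, edi: ecx=89&6=0
after and ecx, 31: ecx=0&31=0
after sub edi, ecx: edi=6-0=6
After step 11: ecx = 0.

0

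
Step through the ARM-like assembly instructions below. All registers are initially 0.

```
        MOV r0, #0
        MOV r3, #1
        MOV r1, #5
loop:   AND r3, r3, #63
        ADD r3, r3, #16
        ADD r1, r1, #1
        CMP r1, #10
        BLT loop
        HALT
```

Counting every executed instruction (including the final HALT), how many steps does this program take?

r0=0
r3=1
r1=5
r3=1&63=1
r3=1+16=17
r1=5+1=6
CMP r1, #10  (cmp 6,10)
BLT loop: taken
r3=17&63=17
r3=17+16=33
r1=6+1=7
CMP r1, #10  (cmp 7,10)
BLT loop: taken
r3=33&63=33
r3=33+16=49
r1=7+1=8
CMP r1, #10  (cmp 8,10)
BLT loop: taken
r3=49&63=49
r3=49+16=65
r1=8+1=9
CMP r1, #10  (cmp 9,10)
BLT loop: taken
r3=65&63=1
r3=1+16=17
r1=9+1=10
CMP r1, #10  (cmp 10,10)
BLT loop: not taken
halt.
Total executed instructions: 29.

29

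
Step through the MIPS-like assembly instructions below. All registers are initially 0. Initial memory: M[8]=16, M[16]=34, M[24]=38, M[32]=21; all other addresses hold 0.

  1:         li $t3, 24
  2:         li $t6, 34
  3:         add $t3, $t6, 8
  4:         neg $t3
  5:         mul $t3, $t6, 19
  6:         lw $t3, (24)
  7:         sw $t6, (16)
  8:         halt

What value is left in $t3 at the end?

38

after li $t3, 24: $t3=24
after li $t6, 34: $t6=34
after add $t3, $t6, 8: $t3=34+8=42
after neg $t3: $t3=-(42)=-42
after mul $t3, $t6, 19: $t3=34*19=646
after lw $t3, (24): $t3=M[24]=38
sw $t6, (16) → M[16]=34
halt.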